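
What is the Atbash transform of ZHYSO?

ASBHL

Z(25) → A(0)
H(7) → S(18)
Y(24) → B(1)
S(18) → H(7)
O(14) → L(11)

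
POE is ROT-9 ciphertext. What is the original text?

P(15): 15−9=6 → G
O(14): 14−9=5 → F
E(4): 4−9=-5≡21 → V

GFV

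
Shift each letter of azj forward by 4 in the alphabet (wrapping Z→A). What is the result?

edn

a(0): 0+4=4 → e
z(25): 25+4=29≡3 → d
j(9): 9+4=13 → n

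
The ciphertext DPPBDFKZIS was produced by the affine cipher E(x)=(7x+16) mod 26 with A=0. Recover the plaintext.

The inverse of 7 mod 26 is 15, since 7·15=105≡1. Apply D(y)=15·(y−16) mod 26:
D(3): 15·(3−16)=-195≡13 → N
P(15): 15·(15−16)=-15≡11 → L
P(15): 15·(15−16)=-15≡11 → L
B(1): 15·(1−16)=-225≡9 → J
D(3): 15·(3−16)=-195≡13 → N
F(5): 15·(5−16)=-165≡17 → R
K(10): 15·(10−16)=-90≡14 → O
Z(25): 15·(25−16)=135≡5 → F
I(8): 15·(8−16)=-120≡10 → K
S(18): 15·(18−16)=30≡4 → E

NLLJNROFKE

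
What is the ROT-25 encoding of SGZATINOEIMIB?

RFYZSHMNDHLHA

S(18): 18+25=43≡17 → R
G(6): 6+25=31≡5 → F
Z(25): 25+25=50≡24 → Y
A(0): 0+25=25 → Z
T(19): 19+25=44≡18 → S
I(8): 8+25=33≡7 → H
N(13): 13+25=38≡12 → M
O(14): 14+25=39≡13 → N
E(4): 4+25=29≡3 → D
I(8): 8+25=33≡7 → H
M(12): 12+25=37≡11 → L
I(8): 8+25=33≡7 → H
B(1): 1+25=26≡0 → A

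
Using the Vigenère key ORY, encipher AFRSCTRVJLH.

OWPGTRFMHZY

Repeat the key across the message: ORYORYORYOR
A(0)+O(14): 14 → O
F(5)+R(17): 22 → W
R(17)+Y(24): 41≡15 → P
S(18)+O(14): 32≡6 → G
C(2)+R(17): 19 → T
T(19)+Y(24): 43≡17 → R
R(17)+O(14): 31≡5 → F
V(21)+R(17): 38≡12 → M
J(9)+Y(24): 33≡7 → H
L(11)+O(14): 25 → Z
H(7)+R(17): 24 → Y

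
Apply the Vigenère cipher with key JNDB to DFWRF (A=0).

MSZSO

Repeat the key across the message: JNDBJ
D(3)+J(9): 12 → M
F(5)+N(13): 18 → S
W(22)+D(3): 25 → Z
R(17)+B(1): 18 → S
F(5)+J(9): 14 → O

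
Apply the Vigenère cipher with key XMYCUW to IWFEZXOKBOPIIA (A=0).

Repeat the key across the message: XMYCUWXMYCUWXM
I(8)+X(23): 31≡5 → F
W(22)+M(12): 34≡8 → I
F(5)+Y(24): 29≡3 → D
E(4)+C(2): 6 → G
Z(25)+U(20): 45≡19 → T
X(23)+W(22): 45≡19 → T
O(14)+X(23): 37≡11 → L
K(10)+M(12): 22 → W
B(1)+Y(24): 25 → Z
O(14)+C(2): 16 → Q
P(15)+U(20): 35≡9 → J
I(8)+W(22): 30≡4 → E
I(8)+X(23): 31≡5 → F
A(0)+M(12): 12 → M

FIDGTTLWZQJEFM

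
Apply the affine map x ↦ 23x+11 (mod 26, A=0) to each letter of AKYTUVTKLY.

A(0): 23·0+11=11 → L
K(10): 23·10+11=241≡7 → H
Y(24): 23·24+11=563≡17 → R
T(19): 23·19+11=448≡6 → G
U(20): 23·20+11=471≡3 → D
V(21): 23·21+11=494≡0 → A
T(19): 23·19+11=448≡6 → G
K(10): 23·10+11=241≡7 → H
L(11): 23·11+11=264≡4 → E
Y(24): 23·24+11=563≡17 → R

LHRGDAGHER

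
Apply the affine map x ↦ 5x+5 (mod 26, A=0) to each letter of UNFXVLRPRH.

U(20): 5·20+5=105≡1 → B
N(13): 5·13+5=70≡18 → S
F(5): 5·5+5=30≡4 → E
X(23): 5·23+5=120≡16 → Q
V(21): 5·21+5=110≡6 → G
L(11): 5·11+5=60≡8 → I
R(17): 5·17+5=90≡12 → M
P(15): 5·15+5=80≡2 → C
R(17): 5·17+5=90≡12 → M
H(7): 5·7+5=40≡14 → O

BSEQGIMCMO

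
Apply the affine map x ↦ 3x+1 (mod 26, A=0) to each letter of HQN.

WXO

H(7): 3·7+1=22 → W
Q(16): 3·16+1=49≡23 → X
N(13): 3·13+1=40≡14 → O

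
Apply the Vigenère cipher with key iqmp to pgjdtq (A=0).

Repeat the key across the message: iqmpiq
p(15)+i(8): 23 → x
g(6)+q(16): 22 → w
j(9)+m(12): 21 → v
d(3)+p(15): 18 → s
t(19)+i(8): 27≡1 → b
q(16)+q(16): 32≡6 → g

xwvsbg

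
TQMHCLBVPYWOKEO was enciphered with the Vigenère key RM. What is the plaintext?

CEVVLZKJYMFCTSX

Repeat the key across the ciphertext: RMRMRMRMRMRMRMR
T(19)−R(17): 2 → C
Q(16)−M(12): 4 → E
M(12)−R(17): -5≡21 → V
H(7)−M(12): -5≡21 → V
C(2)−R(17): -15≡11 → L
L(11)−M(12): -1≡25 → Z
B(1)−R(17): -16≡10 → K
V(21)−M(12): 9 → J
P(15)−R(17): -2≡24 → Y
Y(24)−M(12): 12 → M
W(22)−R(17): 5 → F
O(14)−M(12): 2 → C
K(10)−R(17): -7≡19 → T
E(4)−M(12): -8≡18 → S
O(14)−R(17): -3≡23 → X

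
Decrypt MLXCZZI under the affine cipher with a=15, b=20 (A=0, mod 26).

The inverse of 15 mod 26 is 7, since 15·7=105≡1. Apply D(y)=7·(y−20) mod 26:
M(12): 7·(12−20)=-56≡22 → W
L(11): 7·(11−20)=-63≡15 → P
X(23): 7·(23−20)=21 → V
C(2): 7·(2−20)=-126≡4 → E
Z(25): 7·(25−20)=35≡9 → J
Z(25): 7·(25−20)=35≡9 → J
I(8): 7·(8−20)=-84≡20 → U

WPVEJJU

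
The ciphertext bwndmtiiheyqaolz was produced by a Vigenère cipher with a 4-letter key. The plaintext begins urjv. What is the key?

hfei

Subtract each crib letter from the matching ciphertext letter (mod 26):
b(1)−u(20)=-19≡7 → h
w(22)−r(17)=5 → f
n(13)−j(9)=4 → e
d(3)−v(21)=-18≡8 → i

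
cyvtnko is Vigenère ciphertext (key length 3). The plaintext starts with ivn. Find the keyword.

udi

Subtract each crib letter from the matching ciphertext letter (mod 26):
c(2)−i(8)=-6≡20 → u
y(24)−v(21)=3 → d
v(21)−n(13)=8 → i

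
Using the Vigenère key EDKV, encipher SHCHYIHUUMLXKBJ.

Repeat the key across the message: EDKVEDKVEDKVEDK
S(18)+E(4): 22 → W
H(7)+D(3): 10 → K
C(2)+K(10): 12 → M
H(7)+V(21): 28≡2 → C
Y(24)+E(4): 28≡2 → C
I(8)+D(3): 11 → L
H(7)+K(10): 17 → R
U(20)+V(21): 41≡15 → P
U(20)+E(4): 24 → Y
M(12)+D(3): 15 → P
L(11)+K(10): 21 → V
X(23)+V(21): 44≡18 → S
K(10)+E(4): 14 → O
B(1)+D(3): 4 → E
J(9)+K(10): 19 → T

WKMCCLRPYPVSOET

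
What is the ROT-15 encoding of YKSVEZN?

NZHKTOC

Y(24): 24+15=39≡13 → N
K(10): 10+15=25 → Z
S(18): 18+15=33≡7 → H
V(21): 21+15=36≡10 → K
E(4): 4+15=19 → T
Z(25): 25+15=40≡14 → O
N(13): 13+15=28≡2 → C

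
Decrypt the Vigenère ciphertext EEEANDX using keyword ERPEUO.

ANPWTPT

Repeat the key across the ciphertext: ERPEUOE
E(4)−E(4): 0 → A
E(4)−R(17): -13≡13 → N
E(4)−P(15): -11≡15 → P
A(0)−E(4): -4≡22 → W
N(13)−U(20): -7≡19 → T
D(3)−O(14): -11≡15 → P
X(23)−E(4): 19 → T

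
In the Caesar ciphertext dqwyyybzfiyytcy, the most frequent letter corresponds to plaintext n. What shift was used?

11

The most frequent ciphertext letter is y (appears 6 times).
y is position 24; n is position 13.
Shift = 11.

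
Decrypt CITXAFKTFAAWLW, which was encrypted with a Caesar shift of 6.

C(2): 2−6=-4≡22 → W
I(8): 8−6=2 → C
T(19): 19−6=13 → N
X(23): 23−6=17 → R
A(0): 0−6=-6≡20 → U
F(5): 5−6=-1≡25 → Z
K(10): 10−6=4 → E
T(19): 19−6=13 → N
F(5): 5−6=-1≡25 → Z
A(0): 0−6=-6≡20 → U
A(0): 0−6=-6≡20 → U
W(22): 22−6=16 → Q
L(11): 11−6=5 → F
W(22): 22−6=16 → Q

WCNRUZENZUUQFQ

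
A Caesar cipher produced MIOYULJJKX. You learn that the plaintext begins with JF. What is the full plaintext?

From the crib: M(12)−J(9)=3, so the shift is 3.
Subtract 3 from each ciphertext letter:
M(12): 12−3=9 → J
I(8): 8−3=5 → F
O(14): 14−3=11 → L
Y(24): 24−3=21 → V
U(20): 20−3=17 → R
L(11): 11−3=8 → I
J(9): 9−3=6 → G
J(9): 9−3=6 → G
K(10): 10−3=7 → H
X(23): 23−3=20 → U

JFLVRIGGHU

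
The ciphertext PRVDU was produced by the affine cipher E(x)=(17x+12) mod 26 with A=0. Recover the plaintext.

RLZBC

The inverse of 17 mod 26 is 23, since 17·23=391≡1. Apply D(y)=23·(y−12) mod 26:
P(15): 23·(15−12)=69≡17 → R
R(17): 23·(17−12)=115≡11 → L
V(21): 23·(21−12)=207≡25 → Z
D(3): 23·(3−12)=-207≡1 → B
U(20): 23·(20−12)=184≡2 → C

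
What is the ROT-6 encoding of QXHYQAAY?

WDNEWGGE

Q(16): 16+6=22 → W
X(23): 23+6=29≡3 → D
H(7): 7+6=13 → N
Y(24): 24+6=30≡4 → E
Q(16): 16+6=22 → W
A(0): 0+6=6 → G
A(0): 0+6=6 → G
Y(24): 24+6=30≡4 → E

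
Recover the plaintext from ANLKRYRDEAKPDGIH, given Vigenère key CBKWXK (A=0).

Repeat the key across the ciphertext: CBKWXKCBKWXKCBKW
A(0)−C(2): -2≡24 → Y
N(13)−B(1): 12 → M
L(11)−K(10): 1 → B
K(10)−W(22): -12≡14 → O
R(17)−X(23): -6≡20 → U
Y(24)−K(10): 14 → O
R(17)−C(2): 15 → P
D(3)−B(1): 2 → C
E(4)−K(10): -6≡20 → U
A(0)−W(22): -22≡4 → E
K(10)−X(23): -13≡13 → N
P(15)−K(10): 5 → F
D(3)−C(2): 1 → B
G(6)−B(1): 5 → F
I(8)−K(10): -2≡24 → Y
H(7)−W(22): -15≡11 → L

YMBOUOPCUENFBFYL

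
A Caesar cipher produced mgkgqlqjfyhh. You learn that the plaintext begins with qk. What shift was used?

From the crib: m(12)−q(16)=-4≡22, so the shift is 22.

22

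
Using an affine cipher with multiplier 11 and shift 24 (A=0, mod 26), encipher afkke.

ybeeq

a(0): 11·0+24=24 → y
f(5): 11·5+24=79≡1 → b
k(10): 11·10+24=134≡4 → e
k(10): 11·10+24=134≡4 → e
e(4): 11·4+24=68≡16 → q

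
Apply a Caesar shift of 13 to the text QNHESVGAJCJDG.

DAURFITNWPWQT

Q(16): 16+13=29≡3 → D
N(13): 13+13=26≡0 → A
H(7): 7+13=20 → U
E(4): 4+13=17 → R
S(18): 18+13=31≡5 → F
V(21): 21+13=34≡8 → I
G(6): 6+13=19 → T
A(0): 0+13=13 → N
J(9): 9+13=22 → W
C(2): 2+13=15 → P
J(9): 9+13=22 → W
D(3): 3+13=16 → Q
G(6): 6+13=19 → T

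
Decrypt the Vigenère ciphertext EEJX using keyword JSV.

Repeat the key across the ciphertext: JSVJ
E(4)−J(9): -5≡21 → V
E(4)−S(18): -14≡12 → M
J(9)−V(21): -12≡14 → O
X(23)−J(9): 14 → O

VMOO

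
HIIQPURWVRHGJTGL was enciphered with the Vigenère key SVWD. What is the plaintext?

PNMNXZVTDWLDRYKI

Repeat the key across the ciphertext: SVWDSVWDSVWDSVWD
H(7)−S(18): -11≡15 → P
I(8)−V(21): -13≡13 → N
I(8)−W(22): -14≡12 → M
Q(16)−D(3): 13 → N
P(15)−S(18): -3≡23 → X
U(20)−V(21): -1≡25 → Z
R(17)−W(22): -5≡21 → V
W(22)−D(3): 19 → T
V(21)−S(18): 3 → D
R(17)−V(21): -4≡22 → W
H(7)−W(22): -15≡11 → L
G(6)−D(3): 3 → D
J(9)−S(18): -9≡17 → R
T(19)−V(21): -2≡24 → Y
G(6)−W(22): -16≡10 → K
L(11)−D(3): 8 → I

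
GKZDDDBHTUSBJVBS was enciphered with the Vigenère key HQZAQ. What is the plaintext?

ZUADNWLITELLKVLL

Repeat the key across the ciphertext: HQZAQHQZAQHQZAQH
G(6)−H(7): -1≡25 → Z
K(10)−Q(16): -6≡20 → U
Z(25)−Z(25): 0 → A
D(3)−A(0): 3 → D
D(3)−Q(16): -13≡13 → N
D(3)−H(7): -4≡22 → W
B(1)−Q(16): -15≡11 → L
H(7)−Z(25): -18≡8 → I
T(19)−A(0): 19 → T
U(20)−Q(16): 4 → E
S(18)−H(7): 11 → L
B(1)−Q(16): -15≡11 → L
J(9)−Z(25): -16≡10 → K
V(21)−A(0): 21 → V
B(1)−Q(16): -15≡11 → L
S(18)−H(7): 11 → L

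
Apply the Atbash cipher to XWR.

CDI

X(23) → C(2)
W(22) → D(3)
R(17) → I(8)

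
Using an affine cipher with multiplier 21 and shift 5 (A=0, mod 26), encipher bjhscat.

b(1): 21·1+5=26≡0 → a
j(9): 21·9+5=194≡12 → m
h(7): 21·7+5=152≡22 → w
s(18): 21·18+5=383≡19 → t
c(2): 21·2+5=47≡21 → v
a(0): 21·0+5=5 → f
t(19): 21·19+5=404≡14 → o

amwtvfo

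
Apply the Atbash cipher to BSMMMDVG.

YHNNNWET

B(1) → Y(24)
S(18) → H(7)
M(12) → N(13)
M(12) → N(13)
M(12) → N(13)
D(3) → W(22)
V(21) → E(4)
G(6) → T(19)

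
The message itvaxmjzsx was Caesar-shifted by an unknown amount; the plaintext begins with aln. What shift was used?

8

From the crib: i(8)−a(0)=8, so the shift is 8.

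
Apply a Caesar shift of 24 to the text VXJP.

TVHN

V(21): 21+24=45≡19 → T
X(23): 23+24=47≡21 → V
J(9): 9+24=33≡7 → H
P(15): 15+24=39≡13 → N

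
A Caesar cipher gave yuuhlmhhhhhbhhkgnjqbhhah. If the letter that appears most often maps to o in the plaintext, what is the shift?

The most frequent ciphertext letter is h (appears 11 times).
h is position 7; o is position 14.
Shift = -7≡19.

19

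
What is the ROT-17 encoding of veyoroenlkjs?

mvpfifvecbaj

v(21): 21+17=38≡12 → m
e(4): 4+17=21 → v
y(24): 24+17=41≡15 → p
o(14): 14+17=31≡5 → f
r(17): 17+17=34≡8 → i
o(14): 14+17=31≡5 → f
e(4): 4+17=21 → v
n(13): 13+17=30≡4 → e
l(11): 11+17=28≡2 → c
k(10): 10+17=27≡1 → b
j(9): 9+17=26≡0 → a
s(18): 18+17=35≡9 → j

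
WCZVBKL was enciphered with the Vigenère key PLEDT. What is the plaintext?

Repeat the key across the ciphertext: PLEDTPL
W(22)−P(15): 7 → H
C(2)−L(11): -9≡17 → R
Z(25)−E(4): 21 → V
V(21)−D(3): 18 → S
B(1)−T(19): -18≡8 → I
K(10)−P(15): -5≡21 → V
L(11)−L(11): 0 → A

HRVSIVA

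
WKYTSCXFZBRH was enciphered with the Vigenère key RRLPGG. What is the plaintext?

Repeat the key across the ciphertext: RRLPGGRRLPGG
W(22)−R(17): 5 → F
K(10)−R(17): -7≡19 → T
Y(24)−L(11): 13 → N
T(19)−P(15): 4 → E
S(18)−G(6): 12 → M
C(2)−G(6): -4≡22 → W
X(23)−R(17): 6 → G
F(5)−R(17): -12≡14 → O
Z(25)−L(11): 14 → O
B(1)−P(15): -14≡12 → M
R(17)−G(6): 11 → L
H(7)−G(6): 1 → B

FTNEMWGOOMLB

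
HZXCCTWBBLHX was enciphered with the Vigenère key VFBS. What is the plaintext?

MUWKHOVJGGGF

Repeat the key across the ciphertext: VFBSVFBSVFBS
H(7)−V(21): -14≡12 → M
Z(25)−F(5): 20 → U
X(23)−B(1): 22 → W
C(2)−S(18): -16≡10 → K
C(2)−V(21): -19≡7 → H
T(19)−F(5): 14 → O
W(22)−B(1): 21 → V
B(1)−S(18): -17≡9 → J
B(1)−V(21): -20≡6 → G
L(11)−F(5): 6 → G
H(7)−B(1): 6 → G
X(23)−S(18): 5 → F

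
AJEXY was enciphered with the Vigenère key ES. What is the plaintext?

WRAFU

Repeat the key across the ciphertext: ESESE
A(0)−E(4): -4≡22 → W
J(9)−S(18): -9≡17 → R
E(4)−E(4): 0 → A
X(23)−S(18): 5 → F
Y(24)−E(4): 20 → U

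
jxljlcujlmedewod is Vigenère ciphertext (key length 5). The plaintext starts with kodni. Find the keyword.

zjiwd

Subtract each crib letter from the matching ciphertext letter (mod 26):
j(9)−k(10)=-1≡25 → z
x(23)−o(14)=9 → j
l(11)−d(3)=8 → i
j(9)−n(13)=-4≡22 → w
l(11)−i(8)=3 → d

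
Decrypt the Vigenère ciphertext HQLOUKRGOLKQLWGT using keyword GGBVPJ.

BKKTFBLANQVHFQFY

Repeat the key across the ciphertext: GGBVPJGGBVPJGGBV
H(7)−G(6): 1 → B
Q(16)−G(6): 10 → K
L(11)−B(1): 10 → K
O(14)−V(21): -7≡19 → T
U(20)−P(15): 5 → F
K(10)−J(9): 1 → B
R(17)−G(6): 11 → L
G(6)−G(6): 0 → A
O(14)−B(1): 13 → N
L(11)−V(21): -10≡16 → Q
K(10)−P(15): -5≡21 → V
Q(16)−J(9): 7 → H
L(11)−G(6): 5 → F
W(22)−G(6): 16 → Q
G(6)−B(1): 5 → F
T(19)−V(21): -2≡24 → Y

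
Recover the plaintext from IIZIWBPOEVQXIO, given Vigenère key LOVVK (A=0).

XUENMQBTJLFJNT

Repeat the key across the ciphertext: LOVVKLOVVKLOVV
I(8)−L(11): -3≡23 → X
I(8)−O(14): -6≡20 → U
Z(25)−V(21): 4 → E
I(8)−V(21): -13≡13 → N
W(22)−K(10): 12 → M
B(1)−L(11): -10≡16 → Q
P(15)−O(14): 1 → B
O(14)−V(21): -7≡19 → T
E(4)−V(21): -17≡9 → J
V(21)−K(10): 11 → L
Q(16)−L(11): 5 → F
X(23)−O(14): 9 → J
I(8)−V(21): -13≡13 → N
O(14)−V(21): -7≡19 → T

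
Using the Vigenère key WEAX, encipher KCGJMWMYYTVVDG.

GGGGIAMVUXVSZK

Repeat the key across the message: WEAXWEAXWEAXWE
K(10)+W(22): 32≡6 → G
C(2)+E(4): 6 → G
G(6)+A(0): 6 → G
J(9)+X(23): 32≡6 → G
M(12)+W(22): 34≡8 → I
W(22)+E(4): 26≡0 → A
M(12)+A(0): 12 → M
Y(24)+X(23): 47≡21 → V
Y(24)+W(22): 46≡20 → U
T(19)+E(4): 23 → X
V(21)+A(0): 21 → V
V(21)+X(23): 44≡18 → S
D(3)+W(22): 25 → Z
G(6)+E(4): 10 → K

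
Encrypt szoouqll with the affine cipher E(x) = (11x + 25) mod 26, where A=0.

s(18): 11·18+25=223≡15 → p
z(25): 11·25+25=300≡14 → o
o(14): 11·14+25=179≡23 → x
o(14): 11·14+25=179≡23 → x
u(20): 11·20+25=245≡11 → l
q(16): 11·16+25=201≡19 → t
l(11): 11·11+25=146≡16 → q
l(11): 11·11+25=146≡16 → q

poxxltqq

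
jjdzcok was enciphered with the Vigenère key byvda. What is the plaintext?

Repeat the key across the ciphertext: byvdaby
j(9)−b(1): 8 → i
j(9)−y(24): -15≡11 → l
d(3)−v(21): -18≡8 → i
z(25)−d(3): 22 → w
c(2)−a(0): 2 → c
o(14)−b(1): 13 → n
k(10)−y(24): -14≡12 → m

iliwcnm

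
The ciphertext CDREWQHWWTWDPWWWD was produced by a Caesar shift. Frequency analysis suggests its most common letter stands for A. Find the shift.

The most frequent ciphertext letter is W (appears 7 times).
W is position 22; A is position 0.
Shift = 22.

22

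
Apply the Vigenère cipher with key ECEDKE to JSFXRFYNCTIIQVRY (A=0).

NUJABJCPGWSMUXVB

Repeat the key across the message: ECEDKEECEDKEECED
J(9)+E(4): 13 → N
S(18)+C(2): 20 → U
F(5)+E(4): 9 → J
X(23)+D(3): 26≡0 → A
R(17)+K(10): 27≡1 → B
F(5)+E(4): 9 → J
Y(24)+E(4): 28≡2 → C
N(13)+C(2): 15 → P
C(2)+E(4): 6 → G
T(19)+D(3): 22 → W
I(8)+K(10): 18 → S
I(8)+E(4): 12 → M
Q(16)+E(4): 20 → U
V(21)+C(2): 23 → X
R(17)+E(4): 21 → V
Y(24)+D(3): 27≡1 → B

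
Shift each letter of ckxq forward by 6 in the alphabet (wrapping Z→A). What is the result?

iqdw

c(2): 2+6=8 → i
k(10): 10+6=16 → q
x(23): 23+6=29≡3 → d
q(16): 16+6=22 → w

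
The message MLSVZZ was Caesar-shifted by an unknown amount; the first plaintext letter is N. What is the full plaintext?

From the crib: M(12)−N(13)=-1≡25, so the shift is 25.
Subtract 25 from each ciphertext letter:
M(12): 12−25=-13≡13 → N
L(11): 11−25=-14≡12 → M
S(18): 18−25=-7≡19 → T
V(21): 21−25=-4≡22 → W
Z(25): 25−25=0 → A
Z(25): 25−25=0 → A

NMTWAA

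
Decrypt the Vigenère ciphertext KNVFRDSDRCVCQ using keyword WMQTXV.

Repeat the key across the ciphertext: WMQTXVWMQTXVW
K(10)−W(22): -12≡14 → O
N(13)−M(12): 1 → B
V(21)−Q(16): 5 → F
F(5)−T(19): -14≡12 → M
R(17)−X(23): -6≡20 → U
D(3)−V(21): -18≡8 → I
S(18)−W(22): -4≡22 → W
D(3)−M(12): -9≡17 → R
R(17)−Q(16): 1 → B
C(2)−T(19): -17≡9 → J
V(21)−X(23): -2≡24 → Y
C(2)−V(21): -19≡7 → H
Q(16)−W(22): -6≡20 → U

OBFMUIWRBJYHU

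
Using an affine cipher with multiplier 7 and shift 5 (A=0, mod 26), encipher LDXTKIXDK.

L(11): 7·11+5=82≡4 → E
D(3): 7·3+5=26≡0 → A
X(23): 7·23+5=166≡10 → K
T(19): 7·19+5=138≡8 → I
K(10): 7·10+5=75≡23 → X
I(8): 7·8+5=61≡9 → J
X(23): 7·23+5=166≡10 → K
D(3): 7·3+5=26≡0 → A
K(10): 7·10+5=75≡23 → X

EAKIXJKAX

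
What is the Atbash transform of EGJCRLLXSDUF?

VTQXIOOCHWFU

E(4) → V(21)
G(6) → T(19)
J(9) → Q(16)
C(2) → X(23)
R(17) → I(8)
L(11) → O(14)
L(11) → O(14)
X(23) → C(2)
S(18) → H(7)
D(3) → W(22)
U(20) → F(5)
F(5) → U(20)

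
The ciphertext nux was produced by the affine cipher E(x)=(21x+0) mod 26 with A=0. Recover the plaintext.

nwl

The inverse of 21 mod 26 is 5, since 21·5=105≡1. Apply D(y)=5·(y−0) mod 26:
n(13): 5·(13−0)=65≡13 → n
u(20): 5·(20−0)=100≡22 → w
x(23): 5·(23−0)=115≡11 → l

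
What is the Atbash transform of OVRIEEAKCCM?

LEIRVVZPXXN

O(14) → L(11)
V(21) → E(4)
R(17) → I(8)
I(8) → R(17)
E(4) → V(21)
E(4) → V(21)
A(0) → Z(25)
K(10) → P(15)
C(2) → X(23)
C(2) → X(23)
M(12) → N(13)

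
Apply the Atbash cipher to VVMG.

EENT

V(21) → E(4)
V(21) → E(4)
M(12) → N(13)
G(6) → T(19)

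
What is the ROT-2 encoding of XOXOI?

X(23): 23+2=25 → Z
O(14): 14+2=16 → Q
X(23): 23+2=25 → Z
O(14): 14+2=16 → Q
I(8): 8+2=10 → K

ZQZQK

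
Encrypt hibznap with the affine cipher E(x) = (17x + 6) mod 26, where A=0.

vmxptgb

h(7): 17·7+6=125≡21 → v
i(8): 17·8+6=142≡12 → m
b(1): 17·1+6=23 → x
z(25): 17·25+6=431≡15 → p
n(13): 17·13+6=227≡19 → t
a(0): 17·0+6=6 → g
p(15): 17·15+6=261≡1 → b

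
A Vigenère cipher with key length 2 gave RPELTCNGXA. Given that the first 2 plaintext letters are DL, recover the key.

OE

Subtract each crib letter from the matching ciphertext letter (mod 26):
R(17)−D(3)=14 → O
P(15)−L(11)=4 → E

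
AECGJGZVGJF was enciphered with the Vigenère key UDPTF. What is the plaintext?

Repeat the key across the ciphertext: UDPTFUDPTFU
A(0)−U(20): -20≡6 → G
E(4)−D(3): 1 → B
C(2)−P(15): -13≡13 → N
G(6)−T(19): -13≡13 → N
J(9)−F(5): 4 → E
G(6)−U(20): -14≡12 → M
Z(25)−D(3): 22 → W
V(21)−P(15): 6 → G
G(6)−T(19): -13≡13 → N
J(9)−F(5): 4 → E
F(5)−U(20): -15≡11 → L

GBNNEMWGNEL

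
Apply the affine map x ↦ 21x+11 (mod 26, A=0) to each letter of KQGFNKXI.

NJHMYNAX

K(10): 21·10+11=221≡13 → N
Q(16): 21·16+11=347≡9 → J
G(6): 21·6+11=137≡7 → H
F(5): 21·5+11=116≡12 → M
N(13): 21·13+11=284≡24 → Y
K(10): 21·10+11=221≡13 → N
X(23): 21·23+11=494≡0 → A
I(8): 21·8+11=179≡23 → X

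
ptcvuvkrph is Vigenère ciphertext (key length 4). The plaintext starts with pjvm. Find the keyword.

Subtract each crib letter from the matching ciphertext letter (mod 26):
p(15)−p(15)=0 → a
t(19)−j(9)=10 → k
c(2)−v(21)=-19≡7 → h
v(21)−m(12)=9 → j

akhj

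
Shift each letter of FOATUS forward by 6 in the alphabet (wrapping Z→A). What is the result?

F(5): 5+6=11 → L
O(14): 14+6=20 → U
A(0): 0+6=6 → G
T(19): 19+6=25 → Z
U(20): 20+6=26≡0 → A
S(18): 18+6=24 → Y

LUGZAY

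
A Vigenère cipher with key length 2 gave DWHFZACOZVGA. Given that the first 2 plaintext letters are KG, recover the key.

TQ

Subtract each crib letter from the matching ciphertext letter (mod 26):
D(3)−K(10)=-7≡19 → T
W(22)−G(6)=16 → Q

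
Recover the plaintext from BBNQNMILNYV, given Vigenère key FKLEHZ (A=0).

Repeat the key across the ciphertext: FKLEHZFKLEH
B(1)−F(5): -4≡22 → W
B(1)−K(10): -9≡17 → R
N(13)−L(11): 2 → C
Q(16)−E(4): 12 → M
N(13)−H(7): 6 → G
M(12)−Z(25): -13≡13 → N
I(8)−F(5): 3 → D
L(11)−K(10): 1 → B
N(13)−L(11): 2 → C
Y(24)−E(4): 20 → U
V(21)−H(7): 14 → O

WRCMGNDBCUO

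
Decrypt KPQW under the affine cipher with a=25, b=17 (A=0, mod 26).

The inverse of 25 mod 26 is 25, since 25·25=625≡1. Apply D(y)=25·(y−17) mod 26:
K(10): 25·(10−17)=-175≡7 → H
P(15): 25·(15−17)=-50≡2 → C
Q(16): 25·(16−17)=-25≡1 → B
W(22): 25·(22−17)=125≡21 → V

HCBV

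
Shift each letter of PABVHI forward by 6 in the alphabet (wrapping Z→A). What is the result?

VGHBNO

P(15): 15+6=21 → V
A(0): 0+6=6 → G
B(1): 1+6=7 → H
V(21): 21+6=27≡1 → B
H(7): 7+6=13 → N
I(8): 8+6=14 → O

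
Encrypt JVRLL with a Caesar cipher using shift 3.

J(9): 9+3=12 → M
V(21): 21+3=24 → Y
R(17): 17+3=20 → U
L(11): 11+3=14 → O
L(11): 11+3=14 → O

MYUOO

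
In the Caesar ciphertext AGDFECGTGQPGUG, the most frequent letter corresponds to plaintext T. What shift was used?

13

The most frequent ciphertext letter is G (appears 5 times).
G is position 6; T is position 19.
Shift = -13≡13.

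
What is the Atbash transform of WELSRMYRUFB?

W(22) → D(3)
E(4) → V(21)
L(11) → O(14)
S(18) → H(7)
R(17) → I(8)
M(12) → N(13)
Y(24) → B(1)
R(17) → I(8)
U(20) → F(5)
F(5) → U(20)
B(1) → Y(24)

DVOHINBIFUY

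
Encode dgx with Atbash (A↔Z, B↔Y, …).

d(3) → w(22)
g(6) → t(19)
x(23) → c(2)

wtc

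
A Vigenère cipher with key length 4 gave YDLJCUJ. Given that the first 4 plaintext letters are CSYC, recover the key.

WLNH

Subtract each crib letter from the matching ciphertext letter (mod 26):
Y(24)−C(2)=22 → W
D(3)−S(18)=-15≡11 → L
L(11)−Y(24)=-13≡13 → N
J(9)−C(2)=7 → H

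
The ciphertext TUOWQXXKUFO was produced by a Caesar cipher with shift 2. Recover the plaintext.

T(19): 19−2=17 → R
U(20): 20−2=18 → S
O(14): 14−2=12 → M
W(22): 22−2=20 → U
Q(16): 16−2=14 → O
X(23): 23−2=21 → V
X(23): 23−2=21 → V
K(10): 10−2=8 → I
U(20): 20−2=18 → S
F(5): 5−2=3 → D
O(14): 14−2=12 → M

RSMUOVVISDM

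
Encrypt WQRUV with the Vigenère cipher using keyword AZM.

WPDUU

Repeat the key across the message: AZMAZ
W(22)+A(0): 22 → W
Q(16)+Z(25): 41≡15 → P
R(17)+M(12): 29≡3 → D
U(20)+A(0): 20 → U
V(21)+Z(25): 46≡20 → U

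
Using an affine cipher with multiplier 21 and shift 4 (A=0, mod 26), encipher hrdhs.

h(7): 21·7+4=151≡21 → v
r(17): 21·17+4=361≡23 → x
d(3): 21·3+4=67≡15 → p
h(7): 21·7+4=151≡21 → v
s(18): 21·18+4=382≡18 → s

vxpvs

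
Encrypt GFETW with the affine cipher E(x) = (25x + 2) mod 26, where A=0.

G(6): 25·6+2=152≡22 → W
F(5): 25·5+2=127≡23 → X
E(4): 25·4+2=102≡24 → Y
T(19): 25·19+2=477≡9 → J
W(22): 25·22+2=552≡6 → G

WXYJG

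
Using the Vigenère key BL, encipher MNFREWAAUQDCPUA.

NYGCFHBLVBENQFB

Repeat the key across the message: BLBLBLBLBLBLBLB
M(12)+B(1): 13 → N
N(13)+L(11): 24 → Y
F(5)+B(1): 6 → G
R(17)+L(11): 28≡2 → C
E(4)+B(1): 5 → F
W(22)+L(11): 33≡7 → H
A(0)+B(1): 1 → B
A(0)+L(11): 11 → L
U(20)+B(1): 21 → V
Q(16)+L(11): 27≡1 → B
D(3)+B(1): 4 → E
C(2)+L(11): 13 → N
P(15)+B(1): 16 → Q
U(20)+L(11): 31≡5 → F
A(0)+B(1): 1 → B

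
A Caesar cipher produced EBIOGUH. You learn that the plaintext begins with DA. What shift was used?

1

From the crib: E(4)−D(3)=1, so the shift is 1.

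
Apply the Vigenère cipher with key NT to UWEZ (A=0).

Repeat the key across the message: NTNT
U(20)+N(13): 33≡7 → H
W(22)+T(19): 41≡15 → P
E(4)+N(13): 17 → R
Z(25)+T(19): 44≡18 → S

HPRS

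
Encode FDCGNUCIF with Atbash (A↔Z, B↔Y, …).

UWXTMFXRU

F(5) → U(20)
D(3) → W(22)
C(2) → X(23)
G(6) → T(19)
N(13) → M(12)
U(20) → F(5)
C(2) → X(23)
I(8) → R(17)
F(5) → U(20)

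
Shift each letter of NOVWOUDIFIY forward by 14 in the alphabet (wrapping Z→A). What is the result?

BCJKCIRWTWM

N(13): 13+14=27≡1 → B
O(14): 14+14=28≡2 → C
V(21): 21+14=35≡9 → J
W(22): 22+14=36≡10 → K
O(14): 14+14=28≡2 → C
U(20): 20+14=34≡8 → I
D(3): 3+14=17 → R
I(8): 8+14=22 → W
F(5): 5+14=19 → T
I(8): 8+14=22 → W
Y(24): 24+14=38≡12 → M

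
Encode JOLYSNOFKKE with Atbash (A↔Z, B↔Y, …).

QLOBHMLUPPV

J(9) → Q(16)
O(14) → L(11)
L(11) → O(14)
Y(24) → B(1)
S(18) → H(7)
N(13) → M(12)
O(14) → L(11)
F(5) → U(20)
K(10) → P(15)
K(10) → P(15)
E(4) → V(21)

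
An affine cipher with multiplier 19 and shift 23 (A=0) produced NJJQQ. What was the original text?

The inverse of 19 mod 26 is 11, since 19·11=209≡1. Apply D(y)=11·(y−23) mod 26:
N(13): 11·(13−23)=-110≡20 → U
J(9): 11·(9−23)=-154≡2 → C
J(9): 11·(9−23)=-154≡2 → C
Q(16): 11·(16−23)=-77≡1 → B
Q(16): 11·(16−23)=-77≡1 → B

UCCBB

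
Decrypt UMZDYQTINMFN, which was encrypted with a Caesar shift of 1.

U(20): 20−1=19 → T
M(12): 12−1=11 → L
Z(25): 25−1=24 → Y
D(3): 3−1=2 → C
Y(24): 24−1=23 → X
Q(16): 16−1=15 → P
T(19): 19−1=18 → S
I(8): 8−1=7 → H
N(13): 13−1=12 → M
M(12): 12−1=11 → L
F(5): 5−1=4 → E
N(13): 13−1=12 → M

TLYCXPSHMLEM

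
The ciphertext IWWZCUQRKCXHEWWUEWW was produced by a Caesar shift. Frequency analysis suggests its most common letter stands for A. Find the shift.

22

The most frequent ciphertext letter is W (appears 6 times).
W is position 22; A is position 0.
Shift = 22.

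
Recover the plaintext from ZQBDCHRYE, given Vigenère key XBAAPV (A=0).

CPBDNMUXE

Repeat the key across the ciphertext: XBAAPVXBA
Z(25)−X(23): 2 → C
Q(16)−B(1): 15 → P
B(1)−A(0): 1 → B
D(3)−A(0): 3 → D
C(2)−P(15): -13≡13 → N
H(7)−V(21): -14≡12 → M
R(17)−X(23): -6≡20 → U
Y(24)−B(1): 23 → X
E(4)−A(0): 4 → E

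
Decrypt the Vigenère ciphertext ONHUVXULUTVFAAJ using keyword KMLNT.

EBWHCNIAHALTPNQ

Repeat the key across the ciphertext: KMLNTKMLNTKMLNT
O(14)−K(10): 4 → E
N(13)−M(12): 1 → B
H(7)−L(11): -4≡22 → W
U(20)−N(13): 7 → H
V(21)−T(19): 2 → C
X(23)−K(10): 13 → N
U(20)−M(12): 8 → I
L(11)−L(11): 0 → A
U(20)−N(13): 7 → H
T(19)−T(19): 0 → A
V(21)−K(10): 11 → L
F(5)−M(12): -7≡19 → T
A(0)−L(11): -11≡15 → P
A(0)−N(13): -13≡13 → N
J(9)−T(19): -10≡16 → Q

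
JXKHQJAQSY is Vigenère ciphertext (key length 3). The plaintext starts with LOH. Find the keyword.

Subtract each crib letter from the matching ciphertext letter (mod 26):
J(9)−L(11)=-2≡24 → Y
X(23)−O(14)=9 → J
K(10)−H(7)=3 → D

YJD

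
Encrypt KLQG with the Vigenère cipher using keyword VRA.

Repeat the key across the message: VRAV
K(10)+V(21): 31≡5 → F
L(11)+R(17): 28≡2 → C
Q(16)+A(0): 16 → Q
G(6)+V(21): 27≡1 → B

FCQB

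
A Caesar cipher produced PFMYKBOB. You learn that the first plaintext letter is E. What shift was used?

From the crib: P(15)−E(4)=11, so the shift is 11.

11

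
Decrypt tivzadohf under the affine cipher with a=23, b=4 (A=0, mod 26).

The inverse of 23 mod 26 is 17, since 23·17=391≡1. Apply D(y)=17·(y−4) mod 26:
t(19): 17·(19−4)=255≡21 → v
i(8): 17·(8−4)=68≡16 → q
v(21): 17·(21−4)=289≡3 → d
z(25): 17·(25−4)=357≡19 → t
a(0): 17·(0−4)=-68≡10 → k
d(3): 17·(3−4)=-17≡9 → j
o(14): 17·(14−4)=170≡14 → o
h(7): 17·(7−4)=51≡25 → z
f(5): 17·(5−4)=17 → r

vqdtkjozr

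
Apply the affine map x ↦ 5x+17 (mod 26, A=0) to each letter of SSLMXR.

DDUZCY

S(18): 5·18+17=107≡3 → D
S(18): 5·18+17=107≡3 → D
L(11): 5·11+17=72≡20 → U
M(12): 5·12+17=77≡25 → Z
X(23): 5·23+17=132≡2 → C
R(17): 5·17+17=102≡24 → Y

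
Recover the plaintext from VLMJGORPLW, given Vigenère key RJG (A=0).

ECGSXIAGFF

Repeat the key across the ciphertext: RJGRJGRJGR
V(21)−R(17): 4 → E
L(11)−J(9): 2 → C
M(12)−G(6): 6 → G
J(9)−R(17): -8≡18 → S
G(6)−J(9): -3≡23 → X
O(14)−G(6): 8 → I
R(17)−R(17): 0 → A
P(15)−J(9): 6 → G
L(11)−G(6): 5 → F
W(22)−R(17): 5 → F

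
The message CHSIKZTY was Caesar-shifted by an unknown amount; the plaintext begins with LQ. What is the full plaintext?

From the crib: C(2)−L(11)=-9≡17, so the shift is 17.
Subtract 17 from each ciphertext letter:
C(2): 2−17=-15≡11 → L
H(7): 7−17=-10≡16 → Q
S(18): 18−17=1 → B
I(8): 8−17=-9≡17 → R
K(10): 10−17=-7≡19 → T
Z(25): 25−17=8 → I
T(19): 19−17=2 → C
Y(24): 24−17=7 → H

LQBRTICH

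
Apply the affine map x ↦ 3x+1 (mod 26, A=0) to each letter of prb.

p(15): 3·15+1=46≡20 → u
r(17): 3·17+1=52≡0 → a
b(1): 3·1+1=4 → e

uae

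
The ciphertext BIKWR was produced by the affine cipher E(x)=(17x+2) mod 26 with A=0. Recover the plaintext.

DICSH

The inverse of 17 mod 26 is 23, since 17·23=391≡1. Apply D(y)=23·(y−2) mod 26:
B(1): 23·(1−2)=-23≡3 → D
I(8): 23·(8−2)=138≡8 → I
K(10): 23·(10−2)=184≡2 → C
W(22): 23·(22−2)=460≡18 → S
R(17): 23·(17−2)=345≡7 → H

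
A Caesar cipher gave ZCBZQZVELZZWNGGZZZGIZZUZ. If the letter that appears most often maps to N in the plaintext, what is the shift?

12

The most frequent ciphertext letter is Z (appears 11 times).
Z is position 25; N is position 13.
Shift = 12.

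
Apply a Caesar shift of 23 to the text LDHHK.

IAEEH

L(11): 11+23=34≡8 → I
D(3): 3+23=26≡0 → A
H(7): 7+23=30≡4 → E
H(7): 7+23=30≡4 → E
K(10): 10+23=33≡7 → H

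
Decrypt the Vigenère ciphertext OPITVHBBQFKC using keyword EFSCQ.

Repeat the key across the ciphertext: EFSCQEFSCQEF
O(14)−E(4): 10 → K
P(15)−F(5): 10 → K
I(8)−S(18): -10≡16 → Q
T(19)−C(2): 17 → R
V(21)−Q(16): 5 → F
H(7)−E(4): 3 → D
B(1)−F(5): -4≡22 → W
B(1)−S(18): -17≡9 → J
Q(16)−C(2): 14 → O
F(5)−Q(16): -11≡15 → P
K(10)−E(4): 6 → G
C(2)−F(5): -3≡23 → X

KKQRFDWJOPGX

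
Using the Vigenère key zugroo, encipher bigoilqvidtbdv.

acmfwzppouhpcp

Repeat the key across the message: zugroozugroozu
b(1)+z(25): 26≡0 → a
i(8)+u(20): 28≡2 → c
g(6)+g(6): 12 → m
o(14)+r(17): 31≡5 → f
i(8)+o(14): 22 → w
l(11)+o(14): 25 → z
q(16)+z(25): 41≡15 → p
v(21)+u(20): 41≡15 → p
i(8)+g(6): 14 → o
d(3)+r(17): 20 → u
t(19)+o(14): 33≡7 → h
b(1)+o(14): 15 → p
d(3)+z(25): 28≡2 → c
v(21)+u(20): 41≡15 → p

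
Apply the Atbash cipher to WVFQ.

W(22) → D(3)
V(21) → E(4)
F(5) → U(20)
Q(16) → J(9)

DEUJ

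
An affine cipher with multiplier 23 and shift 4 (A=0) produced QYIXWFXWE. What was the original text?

WCQLURLUA

The inverse of 23 mod 26 is 17, since 23·17=391≡1. Apply D(y)=17·(y−4) mod 26:
Q(16): 17·(16−4)=204≡22 → W
Y(24): 17·(24−4)=340≡2 → C
I(8): 17·(8−4)=68≡16 → Q
X(23): 17·(23−4)=323≡11 → L
W(22): 17·(22−4)=306≡20 → U
F(5): 17·(5−4)=17 → R
X(23): 17·(23−4)=323≡11 → L
W(22): 17·(22−4)=306≡20 → U
E(4): 17·(4−4)=0 → A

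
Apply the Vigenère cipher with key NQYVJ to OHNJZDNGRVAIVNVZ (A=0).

BXLEIQDEMENYTIEM

Repeat the key across the message: NQYVJNQYVJNQYVJN
O(14)+N(13): 27≡1 → B
H(7)+Q(16): 23 → X
N(13)+Y(24): 37≡11 → L
J(9)+V(21): 30≡4 → E
Z(25)+J(9): 34≡8 → I
D(3)+N(13): 16 → Q
N(13)+Q(16): 29≡3 → D
G(6)+Y(24): 30≡4 → E
R(17)+V(21): 38≡12 → M
V(21)+J(9): 30≡4 → E
A(0)+N(13): 13 → N
I(8)+Q(16): 24 → Y
V(21)+Y(24): 45≡19 → T
N(13)+V(21): 34≡8 → I
V(21)+J(9): 30≡4 → E
Z(25)+N(13): 38≡12 → M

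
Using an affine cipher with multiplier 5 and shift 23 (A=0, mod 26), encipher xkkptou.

x(23): 5·23+23=138≡8 → i
k(10): 5·10+23=73≡21 → v
k(10): 5·10+23=73≡21 → v
p(15): 5·15+23=98≡20 → u
t(19): 5·19+23=118≡14 → o
o(14): 5·14+23=93≡15 → p
u(20): 5·20+23=123≡19 → t

ivvuopt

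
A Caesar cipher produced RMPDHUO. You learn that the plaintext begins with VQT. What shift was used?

From the crib: R(17)−V(21)=-4≡22, so the shift is 22.

22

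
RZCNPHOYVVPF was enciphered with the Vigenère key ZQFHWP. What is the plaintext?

SJXGTSPIQOTQ

Repeat the key across the ciphertext: ZQFHWPZQFHWP
R(17)−Z(25): -8≡18 → S
Z(25)−Q(16): 9 → J
C(2)−F(5): -3≡23 → X
N(13)−H(7): 6 → G
P(15)−W(22): -7≡19 → T
H(7)−P(15): -8≡18 → S
O(14)−Z(25): -11≡15 → P
Y(24)−Q(16): 8 → I
V(21)−F(5): 16 → Q
V(21)−H(7): 14 → O
P(15)−W(22): -7≡19 → T
F(5)−P(15): -10≡16 → Q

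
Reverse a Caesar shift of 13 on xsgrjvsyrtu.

kftewiflegh

x(23): 23−13=10 → k
s(18): 18−13=5 → f
g(6): 6−13=-7≡19 → t
r(17): 17−13=4 → e
j(9): 9−13=-4≡22 → w
v(21): 21−13=8 → i
s(18): 18−13=5 → f
y(24): 24−13=11 → l
r(17): 17−13=4 → e
t(19): 19−13=6 → g
u(20): 20−13=7 → h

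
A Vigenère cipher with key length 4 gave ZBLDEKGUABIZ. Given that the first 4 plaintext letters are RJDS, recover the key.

ISIL

Subtract each crib letter from the matching ciphertext letter (mod 26):
Z(25)−R(17)=8 → I
B(1)−J(9)=-8≡18 → S
L(11)−D(3)=8 → I
D(3)−S(18)=-15≡11 → L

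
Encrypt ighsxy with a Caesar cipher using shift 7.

pnozef

i(8): 8+7=15 → p
g(6): 6+7=13 → n
h(7): 7+7=14 → o
s(18): 18+7=25 → z
x(23): 23+7=30≡4 → e
y(24): 24+7=31≡5 → f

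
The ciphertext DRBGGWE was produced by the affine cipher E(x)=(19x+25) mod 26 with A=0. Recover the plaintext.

The inverse of 19 mod 26 is 11, since 19·11=209≡1. Apply D(y)=11·(y−25) mod 26:
D(3): 11·(3−25)=-242≡18 → S
R(17): 11·(17−25)=-88≡16 → Q
B(1): 11·(1−25)=-264≡22 → W
G(6): 11·(6−25)=-209≡25 → Z
G(6): 11·(6−25)=-209≡25 → Z
W(22): 11·(22−25)=-33≡19 → T
E(4): 11·(4−25)=-231≡3 → D

SQWZZTD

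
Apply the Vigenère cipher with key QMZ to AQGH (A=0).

QCFX

Repeat the key across the message: QMZQ
A(0)+Q(16): 16 → Q
Q(16)+M(12): 28≡2 → C
G(6)+Z(25): 31≡5 → F
H(7)+Q(16): 23 → X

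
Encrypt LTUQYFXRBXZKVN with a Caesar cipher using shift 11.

L(11): 11+11=22 → W
T(19): 19+11=30≡4 → E
U(20): 20+11=31≡5 → F
Q(16): 16+11=27≡1 → B
Y(24): 24+11=35≡9 → J
F(5): 5+11=16 → Q
X(23): 23+11=34≡8 → I
R(17): 17+11=28≡2 → C
B(1): 1+11=12 → M
X(23): 23+11=34≡8 → I
Z(25): 25+11=36≡10 → K
K(10): 10+11=21 → V
V(21): 21+11=32≡6 → G
N(13): 13+11=24 → Y

WEFBJQICMIKVGY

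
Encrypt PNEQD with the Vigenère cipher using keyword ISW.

Repeat the key across the message: ISWIS
P(15)+I(8): 23 → X
N(13)+S(18): 31≡5 → F
E(4)+W(22): 26≡0 → A
Q(16)+I(8): 24 → Y
D(3)+S(18): 21 → V

XFAYV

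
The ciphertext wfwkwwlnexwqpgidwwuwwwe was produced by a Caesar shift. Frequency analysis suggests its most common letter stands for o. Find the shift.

8

The most frequent ciphertext letter is w (appears 10 times).
w is position 22; o is position 14.
Shift = 8.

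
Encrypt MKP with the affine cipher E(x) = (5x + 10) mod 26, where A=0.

SIH

M(12): 5·12+10=70≡18 → S
K(10): 5·10+10=60≡8 → I
P(15): 5·15+10=85≡7 → H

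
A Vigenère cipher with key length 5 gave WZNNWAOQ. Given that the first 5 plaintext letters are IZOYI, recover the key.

OAZPO

Subtract each crib letter from the matching ciphertext letter (mod 26):
W(22)−I(8)=14 → O
Z(25)−Z(25)=0 → A
N(13)−O(14)=-1≡25 → Z
N(13)−Y(24)=-11≡15 → P
W(22)−I(8)=14 → O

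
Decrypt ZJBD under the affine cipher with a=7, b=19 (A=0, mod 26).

MGQU

The inverse of 7 mod 26 is 15, since 7·15=105≡1. Apply D(y)=15·(y−19) mod 26:
Z(25): 15·(25−19)=90≡12 → M
J(9): 15·(9−19)=-150≡6 → G
B(1): 15·(1−19)=-270≡16 → Q
D(3): 15·(3−19)=-240≡20 → U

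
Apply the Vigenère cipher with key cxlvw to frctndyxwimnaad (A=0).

honojfvireoklvz

Repeat the key across the message: cxlvwcxlvwcxlvw
f(5)+c(2): 7 → h
r(17)+x(23): 40≡14 → o
c(2)+l(11): 13 → n
t(19)+v(21): 40≡14 → o
n(13)+w(22): 35≡9 → j
d(3)+c(2): 5 → f
y(24)+x(23): 47≡21 → v
x(23)+l(11): 34≡8 → i
w(22)+v(21): 43≡17 → r
i(8)+w(22): 30≡4 → e
m(12)+c(2): 14 → o
n(13)+x(23): 36≡10 → k
a(0)+l(11): 11 → l
a(0)+v(21): 21 → v
d(3)+w(22): 25 → z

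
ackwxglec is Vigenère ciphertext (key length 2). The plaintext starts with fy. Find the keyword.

Subtract each crib letter from the matching ciphertext letter (mod 26):
a(0)−f(5)=-5≡21 → v
c(2)−y(24)=-22≡4 → e

ve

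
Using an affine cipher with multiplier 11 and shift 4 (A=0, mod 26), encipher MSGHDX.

M(12): 11·12+4=136≡6 → G
S(18): 11·18+4=202≡20 → U
G(6): 11·6+4=70≡18 → S
H(7): 11·7+4=81≡3 → D
D(3): 11·3+4=37≡11 → L
X(23): 11·23+4=257≡23 → X

GUSDLX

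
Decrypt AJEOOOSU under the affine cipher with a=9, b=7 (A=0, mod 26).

The inverse of 9 mod 26 is 3, since 9·3=27≡1. Apply D(y)=3·(y−7) mod 26:
A(0): 3·(0−7)=-21≡5 → F
J(9): 3·(9−7)=6 → G
E(4): 3·(4−7)=-9≡17 → R
O(14): 3·(14−7)=21 → V
O(14): 3·(14−7)=21 → V
O(14): 3·(14−7)=21 → V
S(18): 3·(18−7)=33≡7 → H
U(20): 3·(20−7)=39≡13 → N

FGRVVVHN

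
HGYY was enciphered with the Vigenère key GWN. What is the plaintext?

BKLS

Repeat the key across the ciphertext: GWNG
H(7)−G(6): 1 → B
G(6)−W(22): -16≡10 → K
Y(24)−N(13): 11 → L
Y(24)−G(6): 18 → S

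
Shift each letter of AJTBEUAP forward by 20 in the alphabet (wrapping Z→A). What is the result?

A(0): 0+20=20 → U
J(9): 9+20=29≡3 → D
T(19): 19+20=39≡13 → N
B(1): 1+20=21 → V
E(4): 4+20=24 → Y
U(20): 20+20=40≡14 → O
A(0): 0+20=20 → U
P(15): 15+20=35≡9 → J

UDNVYOUJ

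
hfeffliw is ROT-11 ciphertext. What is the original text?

h(7): 7−11=-4≡22 → w
f(5): 5−11=-6≡20 → u
e(4): 4−11=-7≡19 → t
f(5): 5−11=-6≡20 → u
f(5): 5−11=-6≡20 → u
l(11): 11−11=0 → a
i(8): 8−11=-3≡23 → x
w(22): 22−11=11 → l

wutuuaxl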